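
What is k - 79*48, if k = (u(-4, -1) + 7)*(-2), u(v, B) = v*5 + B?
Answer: -3764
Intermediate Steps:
u(v, B) = B + 5*v (u(v, B) = 5*v + B = B + 5*v)
k = 28 (k = ((-1 + 5*(-4)) + 7)*(-2) = ((-1 - 20) + 7)*(-2) = (-21 + 7)*(-2) = -14*(-2) = 28)
k - 79*48 = 28 - 79*48 = 28 - 3792 = -3764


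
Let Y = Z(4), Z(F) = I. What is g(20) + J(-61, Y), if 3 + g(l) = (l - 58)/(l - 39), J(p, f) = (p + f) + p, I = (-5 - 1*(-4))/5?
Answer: -616/5 ≈ -123.20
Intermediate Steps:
I = -⅕ (I = (-5 + 4)*(⅕) = -1*⅕ = -⅕ ≈ -0.20000)
Z(F) = -⅕
Y = -⅕ ≈ -0.20000
J(p, f) = f + 2*p (J(p, f) = (f + p) + p = f + 2*p)
g(l) = -3 + (-58 + l)/(-39 + l) (g(l) = -3 + (l - 58)/(l - 39) = -3 + (-58 + l)/(-39 + l))
g(20) + J(-61, Y) = (59 - 2*20)/(-39 + 20) + (-⅕ + 2*(-61)) = (59 - 40)/(-19) + (-⅕ - 122) = -1/19*19 - 611/5 = -1 - 611/5 = -616/5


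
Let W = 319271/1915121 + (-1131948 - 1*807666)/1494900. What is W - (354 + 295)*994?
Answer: -307814413868728799/477152397150 ≈ -6.4511e+5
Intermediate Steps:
W = -539552880899/477152397150 (W = 319271*(1/1915121) + (-1131948 - 807666)*(1/1494900) = 319271/1915121 - 1939614*1/1494900 = 319271/1915121 - 323269/249150 = -539552880899/477152397150 ≈ -1.1308)
W - (354 + 295)*994 = -539552880899/477152397150 - (354 + 295)*994 = -539552880899/477152397150 - 649*994 = -539552880899/477152397150 - 1*645106 = -539552880899/477152397150 - 645106 = -307814413868728799/477152397150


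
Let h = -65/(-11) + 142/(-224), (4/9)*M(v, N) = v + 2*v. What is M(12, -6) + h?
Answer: 106291/1232 ≈ 86.275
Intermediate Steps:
M(v, N) = 27*v/4 (M(v, N) = 9*(v + 2*v)/4 = 9*(3*v)/4 = 27*v/4)
h = 6499/1232 (h = -65*(-1/11) + 142*(-1/224) = 65/11 - 71/112 = 6499/1232 ≈ 5.2752)
M(12, -6) + h = (27/4)*12 + 6499/1232 = 81 + 6499/1232 = 106291/1232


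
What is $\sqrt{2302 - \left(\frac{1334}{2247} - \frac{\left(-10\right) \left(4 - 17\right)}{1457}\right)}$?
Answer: $\frac{\sqrt{24668082189850470}}{3273879} \approx 47.974$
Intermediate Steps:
$\sqrt{2302 - \left(\frac{1334}{2247} - \frac{\left(-10\right) \left(4 - 17\right)}{1457}\right)} = \sqrt{2302 - \left(\frac{1334}{2247} - \left(-10\right) \left(-13\right) \frac{1}{1457}\right)} = \sqrt{2302 + \left(- \frac{1334}{2247} + 130 \cdot \frac{1}{1457}\right)} = \sqrt{2302 + \left(- \frac{1334}{2247} + \frac{130}{1457}\right)} = \sqrt{2302 - \frac{1651528}{3273879}} = \sqrt{\frac{7534817930}{3273879}} = \frac{\sqrt{24668082189850470}}{3273879}$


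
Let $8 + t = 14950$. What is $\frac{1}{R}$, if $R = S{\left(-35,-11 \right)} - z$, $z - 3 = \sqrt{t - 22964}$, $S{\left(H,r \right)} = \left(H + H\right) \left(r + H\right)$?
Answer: $\frac{i}{\sqrt{8022} + 3217 i} \approx 0.00031061 + 8.6477 \cdot 10^{-6} i$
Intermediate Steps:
$S{\left(H,r \right)} = 2 H \left(H + r\right)$
$t = 14942$ ($t = -8 + 14950 = 14942$)
$z = 3 + i \sqrt{8022}$ ($z = 3 + \sqrt{14942 - 22964} = 3 + \sqrt{-8022} = 3 + i \sqrt{8022} \approx 3.0 + 89.566 i$)
$R = 3217 - i \sqrt{8022}$ ($R = 2 \left(-35\right) \left(-35 - 11\right) - \left(3 + i \sqrt{8022}\right) = 2 \left(-35\right) \left(-46\right) - \left(3 + i \sqrt{8022}\right) = 3220 - \left(3 + i \sqrt{8022}\right) = 3217 - i \sqrt{8022} \approx 3217.0 - 89.566 i$)
$\frac{1}{R} = \frac{1}{3217 - i \sqrt{8022}}$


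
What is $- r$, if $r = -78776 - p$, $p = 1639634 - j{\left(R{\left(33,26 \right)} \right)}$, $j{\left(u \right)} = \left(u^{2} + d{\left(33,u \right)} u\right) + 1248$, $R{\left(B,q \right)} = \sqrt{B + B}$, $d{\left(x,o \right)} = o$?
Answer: $1717030$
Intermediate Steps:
$R{\left(B,q \right)} = \sqrt{2} \sqrt{B}$ ($R{\left(B,q \right)} = \sqrt{2 B} = \sqrt{2} \sqrt{B}$)
$j{\left(u \right)} = 1248 + 2 u^{2}$ ($j{\left(u \right)} = \left(u^{2} + u u\right) + 1248 = \left(u^{2} + u^{2}\right) + 1248 = 2 u^{2} + 1248 = 1248 + 2 u^{2}$)
$p = 1638254$ ($p = 1639634 - \left(1248 + 2 \left(\sqrt{2} \sqrt{33}\right)^{2}\right) = 1639634 - \left(1248 + 2 \left(\sqrt{66}\right)^{2}\right) = 1639634 - \left(1248 + 2 \cdot 66\right) = 1639634 - \left(1248 + 132\right) = 1639634 - 1380 = 1638254$)
$r = -1717030$ ($r = -78776 - 1638254 = -1717030$)
$- r = \left(-1\right) \left(-1717030\right) = 1717030$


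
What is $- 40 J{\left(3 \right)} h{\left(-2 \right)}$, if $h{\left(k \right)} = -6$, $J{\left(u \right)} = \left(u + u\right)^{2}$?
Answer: $8640$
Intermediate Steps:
$J{\left(u \right)} = 4 u^{2}$ ($J{\left(u \right)} = \left(2 u\right)^{2} = 4 u^{2}$)
$- 40 J{\left(3 \right)} h{\left(-2 \right)} = - 40 \cdot 4 \cdot 3^{2} \left(-6\right) = - 40 \cdot 4 \cdot 9 \left(-6\right) = \left(-40\right) 36 \left(-6\right) = \left(-1440\right) \left(-6\right) = 8640$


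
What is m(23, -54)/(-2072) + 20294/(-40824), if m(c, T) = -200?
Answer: -302539/755244 ≈ -0.40058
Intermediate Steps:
m(23, -54)/(-2072) + 20294/(-40824) = -200/(-2072) + 20294/(-40824) = -200*(-1/2072) + 20294*(-1/40824) = 25/259 - 10147/20412 = -302539/755244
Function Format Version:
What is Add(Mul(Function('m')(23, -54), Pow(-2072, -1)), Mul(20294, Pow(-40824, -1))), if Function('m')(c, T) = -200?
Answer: Rational(-302539, 755244) ≈ -0.40058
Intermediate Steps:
Add(Mul(Function('m')(23, -54), Pow(-2072, -1)), Mul(20294, Pow(-40824, -1))) = Add(Mul(-200, Pow(-2072, -1)), Mul(20294, Pow(-40824, -1))) = Add(Mul(-200, Rational(-1, 2072)), Mul(20294, Rational(-1, 40824))) = Add(Rational(25, 259), Rational(-10147, 20412)) = Rational(-302539, 755244)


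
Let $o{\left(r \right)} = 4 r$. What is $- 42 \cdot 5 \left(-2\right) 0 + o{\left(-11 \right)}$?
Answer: $-44$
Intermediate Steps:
$- 42 \cdot 5 \left(-2\right) 0 + o{\left(-11 \right)} = - 42 \cdot 5 \left(-2\right) 0 + 4 \left(-11\right) = - 42 \left(\left(-10\right) 0\right) - 44 = \left(-42\right) 0 - 44 = 0 - 44 = -44$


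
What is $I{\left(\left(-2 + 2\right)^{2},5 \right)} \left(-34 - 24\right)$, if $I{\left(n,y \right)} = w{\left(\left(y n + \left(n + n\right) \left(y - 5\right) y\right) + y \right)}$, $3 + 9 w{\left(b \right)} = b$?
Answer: $- \frac{116}{9} \approx -12.889$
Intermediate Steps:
$w{\left(b \right)} = - \frac{1}{3} + \frac{b}{9}$
$I{\left(n,y \right)} = - \frac{1}{3} + \frac{y}{9} + \frac{n y}{9} + \frac{2 n y \left(-5 + y\right)}{9}$ ($I{\left(n,y \right)} = - \frac{1}{3} + \frac{\left(y n + \left(n + n\right) \left(y - 5\right) y\right) + y}{9} = - \frac{1}{3} + \frac{\left(n y + 2 n \left(-5 + y\right) y\right) + y}{9} = - \frac{1}{3} + \frac{\left(n y + 2 n y \left(-5 + y\right)\right) + y}{9} = - \frac{1}{3} + \frac{y + n y + 2 n y \left(-5 + y\right)}{9} = - \frac{1}{3} + \left(\frac{y}{9} + \frac{n y}{9} + \frac{2 n y \left(-5 + y\right)}{9}\right) = - \frac{1}{3} + \frac{y}{9} + \frac{n y}{9} + \frac{2 n y \left(-5 + y\right)}{9}$)
$I{\left(\left(-2 + 2\right)^{2},5 \right)} \left(-34 - 24\right) = \left(- \frac{1}{3} + \frac{1}{9} \cdot 5 \left(1 - 9 \left(-2 + 2\right)^{2} + 2 \left(-2 + 2\right)^{2} \cdot 5\right)\right) \left(-34 - 24\right) = \left(- \frac{1}{3} + \frac{1}{9} \cdot 5 \left(1 - 9 \cdot 0^{2} + 2 \cdot 0^{2} \cdot 5\right)\right) \left(-58\right) = \left(- \frac{1}{3} + \frac{1}{9} \cdot 5 \left(1 - 0 + 2 \cdot 0 \cdot 5\right)\right) \left(-58\right) = \left(- \frac{1}{3} + \frac{1}{9} \cdot 5 \left(1 + 0 + 0\right)\right) \left(-58\right) = \left(- \frac{1}{3} + \frac{1}{9} \cdot 5 \cdot 1\right) \left(-58\right) = \left(- \frac{1}{3} + \frac{5}{9}\right) \left(-58\right) = \frac{2}{9} \left(-58\right) = - \frac{116}{9}$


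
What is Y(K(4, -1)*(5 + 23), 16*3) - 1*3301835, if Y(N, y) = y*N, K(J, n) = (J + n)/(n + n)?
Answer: -3303851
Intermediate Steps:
K(J, n) = (J + n)/(2*n) (K(J, n) = (J + n)/((2*n)) = (J + n)*(1/(2*n)) = (J + n)/(2*n))
Y(N, y) = N*y
Y(K(4, -1)*(5 + 23), 16*3) - 1*3301835 = (((½)*(4 - 1)/(-1))*(5 + 23))*(16*3) - 1*3301835 = (((½)*(-1)*3)*28)*48 - 3301835 = -3/2*28*48 - 3301835 = -42*48 - 3301835 = -2016 - 3301835 = -3303851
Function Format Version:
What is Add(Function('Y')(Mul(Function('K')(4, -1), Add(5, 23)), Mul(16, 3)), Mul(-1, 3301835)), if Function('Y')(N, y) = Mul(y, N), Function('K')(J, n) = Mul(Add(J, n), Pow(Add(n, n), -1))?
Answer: -3303851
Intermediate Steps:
Function('K')(J, n) = Mul(Rational(1, 2), Pow(n, -1), Add(J, n)) (Function('K')(J, n) = Mul(Add(J, n), Pow(Mul(2, n), -1)) = Mul(Add(J, n), Mul(Rational(1, 2), Pow(n, -1))) = Mul(Rational(1, 2), Pow(n, -1), Add(J, n)))
Function('Y')(N, y) = Mul(N, y)
Add(Function('Y')(Mul(Function('K')(4, -1), Add(5, 23)), Mul(16, 3)), Mul(-1, 3301835)) = Add(Mul(Mul(Mul(Rational(1, 2), Pow(-1, -1), Add(4, -1)), Add(5, 23)), Mul(16, 3)), Mul(-1, 3301835)) = Add(Mul(Mul(Mul(Rational(1, 2), -1, 3), 28), 48), -3301835) = Add(Mul(Mul(Rational(-3, 2), 28), 48), -3301835) = Add(Mul(-42, 48), -3301835) = Add(-2016, -3301835) = -3303851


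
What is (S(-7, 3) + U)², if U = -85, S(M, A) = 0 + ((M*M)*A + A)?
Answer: 4225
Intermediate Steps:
S(M, A) = A + A*M² (S(M, A) = 0 + (M²*A + A) = 0 + (A*M² + A) = 0 + (A + A*M²) = A + A*M²)
(S(-7, 3) + U)² = (3*(1 + (-7)²) - 85)² = (3*(1 + 49) - 85)² = (3*50 - 85)² = (150 - 85)² = 65² = 4225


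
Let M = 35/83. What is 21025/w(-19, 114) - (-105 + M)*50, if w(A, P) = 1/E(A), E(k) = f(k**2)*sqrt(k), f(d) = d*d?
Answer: 434000/83 + 2739999025*I*sqrt(19) ≈ 5228.9 + 1.1943e+10*I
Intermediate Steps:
M = 35/83 (M = 35*(1/83) = 35/83 ≈ 0.42169)
f(d) = d**2
E(k) = k**(9/2) (E(k) = (k**2)**2*sqrt(k) = k**4*sqrt(k) = k**(9/2))
w(A, P) = A**(-9/2) (w(A, P) = 1/(A**(9/2)) = A**(-9/2))
21025/w(-19, 114) - (-105 + M)*50 = 21025/((-19)**(-9/2)) - (-105 + 35/83)*50 = 21025/((-I*sqrt(19)/2476099)) - (-8680)*50/83 = 21025*(130321*I*sqrt(19)) - 1*(-434000/83) = 2739999025*I*sqrt(19) + 434000/83 = 434000/83 + 2739999025*I*sqrt(19)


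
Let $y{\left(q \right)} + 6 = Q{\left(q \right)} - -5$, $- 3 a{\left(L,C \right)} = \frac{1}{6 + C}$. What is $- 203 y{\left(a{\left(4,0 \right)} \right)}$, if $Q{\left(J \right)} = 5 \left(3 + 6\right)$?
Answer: $-8932$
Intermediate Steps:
$Q{\left(J \right)} = 45$ ($Q{\left(J \right)} = 5 \cdot 9 = 45$)
$a{\left(L,C \right)} = - \frac{1}{3 \left(6 + C\right)}$
$y{\left(q \right)} = 44$ ($y{\left(q \right)} = -6 + \left(45 - -5\right) = -6 + \left(45 + 5\right) = -6 + 50 = 44$)
$- 203 y{\left(a{\left(4,0 \right)} \right)} = \left(-203\right) 44 = -8932$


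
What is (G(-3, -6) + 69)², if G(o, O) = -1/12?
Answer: 683929/144 ≈ 4749.5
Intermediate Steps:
G(o, O) = -1/12 (G(o, O) = -1*1/12 = -1/12)
(G(-3, -6) + 69)² = (-1/12 + 69)² = (827/12)² = 683929/144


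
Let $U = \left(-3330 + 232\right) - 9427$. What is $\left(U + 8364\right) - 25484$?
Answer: $-29645$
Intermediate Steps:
$U = -12525$ ($U = -3098 - 9427 = -12525$)
$\left(U + 8364\right) - 25484 = \left(-12525 + 8364\right) - 25484 = -4161 - 25484 = -29645$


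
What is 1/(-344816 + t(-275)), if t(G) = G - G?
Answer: -1/344816 ≈ -2.9001e-6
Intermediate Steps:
t(G) = 0
1/(-344816 + t(-275)) = 1/(-344816 + 0) = 1/(-344816) = -1/344816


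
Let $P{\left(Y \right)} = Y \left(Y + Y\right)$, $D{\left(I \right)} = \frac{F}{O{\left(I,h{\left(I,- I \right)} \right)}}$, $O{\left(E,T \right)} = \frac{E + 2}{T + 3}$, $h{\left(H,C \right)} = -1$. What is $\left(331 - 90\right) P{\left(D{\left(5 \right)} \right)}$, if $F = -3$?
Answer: $\frac{17352}{49} \approx 354.12$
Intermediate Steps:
$O{\left(E,T \right)} = \frac{2 + E}{3 + T}$
$D{\left(I \right)} = - \frac{3}{1 + \frac{I}{2}}$ ($D{\left(I \right)} = - \frac{3}{\frac{1}{3 - 1} \left(2 + I\right)} = - \frac{3}{\frac{1}{2} \left(2 + I\right)} = - \frac{3}{1 + \frac{I}{2}}$)
$P{\left(Y \right)} = 2 Y^{2}$ ($P{\left(Y \right)} = Y 2 Y = 2 Y^{2}$)
$\left(331 - 90\right) P{\left(D{\left(5 \right)} \right)} = \left(331 - 90\right) 2 \left(- \frac{6}{2 + 5}\right)^{2} = \left(331 - 90\right) 2 \left(- \frac{6}{7}\right)^{2} = 241 \cdot 2 \left(\left(-6\right) \frac{1}{7}\right)^{2} = 241 \cdot 2 \left(- \frac{6}{7}\right)^{2} = 241 \cdot 2 \cdot \frac{36}{49} = 241 \cdot \frac{72}{49} = \frac{17352}{49}$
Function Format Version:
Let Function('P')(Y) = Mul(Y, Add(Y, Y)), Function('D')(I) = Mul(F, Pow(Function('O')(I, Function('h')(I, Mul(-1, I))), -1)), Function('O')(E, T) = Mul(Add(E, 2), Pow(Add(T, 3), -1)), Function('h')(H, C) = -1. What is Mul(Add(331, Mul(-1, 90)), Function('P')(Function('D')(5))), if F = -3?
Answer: Rational(17352, 49) ≈ 354.12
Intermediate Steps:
Function('O')(E, T) = Mul(Pow(Add(3, T), -1), Add(2, E)) (Function('O')(E, T) = Mul(Add(2, E), Pow(Add(3, T), -1)) = Mul(Pow(Add(3, T), -1), Add(2, E)))
Function('D')(I) = Mul(-3, Pow(Add(1, Mul(Rational(1, 2), I)), -1)) (Function('D')(I) = Mul(-3, Pow(Mul(Pow(Add(3, -1), -1), Add(2, I)), -1)) = Mul(-3, Pow(Mul(Pow(2, -1), Add(2, I)), -1)) = Mul(-3, Pow(Mul(Rational(1, 2), Add(2, I)), -1)) = Mul(-3, Pow(Add(1, Mul(Rational(1, 2), I)), -1)))
Function('P')(Y) = Mul(2, Pow(Y, 2)) (Function('P')(Y) = Mul(Y, Mul(2, Y)) = Mul(2, Pow(Y, 2)))
Mul(Add(331, Mul(-1, 90)), Function('P')(Function('D')(5))) = Mul(Add(331, Mul(-1, 90)), Mul(2, Pow(Mul(-6, Pow(Add(2, 5), -1)), 2))) = Mul(Add(331, -90), Mul(2, Pow(Mul(-6, Pow(7, -1)), 2))) = Mul(241, Mul(2, Pow(Mul(-6, Rational(1, 7)), 2))) = Mul(241, Mul(2, Pow(Rational(-6, 7), 2))) = Mul(241, Mul(2, Rational(36, 49))) = Mul(241, Rational(72, 49)) = Rational(17352, 49)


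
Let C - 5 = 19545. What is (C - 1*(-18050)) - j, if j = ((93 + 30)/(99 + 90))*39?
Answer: 789067/21 ≈ 37575.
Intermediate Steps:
C = 19550 (C = 5 + 19545 = 19550)
j = 533/21 (j = (123/189)*39 = (123*(1/189))*39 = (41/63)*39 = 533/21 ≈ 25.381)
(C - 1*(-18050)) - j = (19550 - 1*(-18050)) - 1*533/21 = (19550 + 18050) - 533/21 = 37600 - 533/21 = 789067/21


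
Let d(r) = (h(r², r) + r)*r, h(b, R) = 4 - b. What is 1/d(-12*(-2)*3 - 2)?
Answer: -1/337820 ≈ -2.9602e-6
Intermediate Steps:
d(r) = r*(4 + r - r²) (d(r) = ((4 - r²) + r)*r = (4 + r - r²)*r = r*(4 + r - r²))
1/d(-12*(-2)*3 - 2) = 1/((-12*(-2)*3 - 2)*(4 + (-12*(-2)*3 - 2) - (-12*(-2)*3 - 2)²)) = 1/((-3*(-8)*3 - 2)*(4 + (-3*(-8)*3 - 2) - (-3*(-8)*3 - 2)²)) = 1/((24*3 - 2)*(4 + (24*3 - 2) - (24*3 - 2)²)) = 1/((72 - 2)*(4 + (72 - 2) - (72 - 2)²)) = 1/(70*(4 + 70 - 1*70²)) = 1/(70*(4 + 70 - 1*4900)) = 1/(70*(4 + 70 - 4900)) = 1/(70*(-4826)) = 1/(-337820) = -1/337820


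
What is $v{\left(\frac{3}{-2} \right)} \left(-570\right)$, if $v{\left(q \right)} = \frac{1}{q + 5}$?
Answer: $- \frac{1140}{7} \approx -162.86$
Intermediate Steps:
$v{\left(q \right)} = \frac{1}{5 + q}$
$v{\left(\frac{3}{-2} \right)} \left(-570\right) = \frac{1}{5 + \frac{3}{-2}} \left(-570\right) = \frac{1}{5 + 3 \left(- \frac{1}{2}\right)} \left(-570\right) = \frac{1}{5 - \frac{3}{2}} \left(-570\right) = \frac{1}{\frac{7}{2}} \left(-570\right) = \frac{2}{7} \left(-570\right) = - \frac{1140}{7}$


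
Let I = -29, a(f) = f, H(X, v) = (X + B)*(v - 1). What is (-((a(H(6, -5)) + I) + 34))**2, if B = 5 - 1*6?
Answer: 625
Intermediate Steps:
B = -1 (B = 5 - 6 = -1)
H(X, v) = (-1 + X)*(-1 + v) (H(X, v) = (X - 1)*(v - 1) = (-1 + X)*(-1 + v))
(-((a(H(6, -5)) + I) + 34))**2 = (-(((1 - 1*6 - 1*(-5) + 6*(-5)) - 29) + 34))**2 = (-(((1 - 6 + 5 - 30) - 29) + 34))**2 = (-((-30 - 29) + 34))**2 = (-(-59 + 34))**2 = (-1*(-25))**2 = 25**2 = 625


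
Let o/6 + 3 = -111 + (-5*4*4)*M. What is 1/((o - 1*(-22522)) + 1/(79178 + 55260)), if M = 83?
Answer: -134438/2420152875 ≈ -5.5549e-5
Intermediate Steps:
o = -40524 (o = -18 + 6*(-111 + (-5*4*4)*83) = -18 + 6*(-111 - 20*4*83) = -18 + 6*(-111 - 80*83) = -18 + 6*(-111 - 6640) = -18 + 6*(-6751) = -18 - 40506 = -40524)
1/((o - 1*(-22522)) + 1/(79178 + 55260)) = 1/((-40524 - 1*(-22522)) + 1/(79178 + 55260)) = 1/((-40524 + 22522) + 1/134438) = 1/(-18002 + 1/134438) = 1/(-2420152875/134438) = -134438/2420152875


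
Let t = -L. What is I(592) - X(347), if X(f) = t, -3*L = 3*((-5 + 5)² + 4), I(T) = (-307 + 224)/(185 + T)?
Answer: -3191/777 ≈ -4.1068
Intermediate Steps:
I(T) = -83/(185 + T)
L = -4 (L = -((-5 + 5)² + 4) = -(0² + 4) = -(0 + 4) = -4 ≈ -4.0000)
t = 4 (t = -1*(-4) = 4)
X(f) = 4
I(592) - X(347) = -83/(185 + 592) - 1*4 = -83/777 - 4 = -3191/777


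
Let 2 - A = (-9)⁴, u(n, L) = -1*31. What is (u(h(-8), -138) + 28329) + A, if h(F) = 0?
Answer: 21739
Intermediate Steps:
u(n, L) = -31
A = -6559 (A = 2 - 1*(-9)⁴ = 2 - 1*6561 = 2 - 6561 = -6559)
(u(h(-8), -138) + 28329) + A = (-31 + 28329) - 6559 = 28298 - 6559 = 21739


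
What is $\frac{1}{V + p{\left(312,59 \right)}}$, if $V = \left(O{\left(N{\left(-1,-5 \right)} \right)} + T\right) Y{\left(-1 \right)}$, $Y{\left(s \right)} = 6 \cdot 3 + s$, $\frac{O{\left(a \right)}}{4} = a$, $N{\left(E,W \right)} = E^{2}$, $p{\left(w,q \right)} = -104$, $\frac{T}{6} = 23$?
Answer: $\frac{1}{2310} \approx 0.0004329$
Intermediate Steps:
$T = 138$ ($T = 6 \cdot 23 = 138$)
$O{\left(a \right)} = 4 a$
$Y{\left(s \right)} = 18 + s$
$V = 2414$ ($V = \left(4 \left(-1\right)^{2} + 138\right) \left(18 - 1\right) = \left(4 \cdot 1 + 138\right) 17 = \left(4 + 138\right) 17 = 142 \cdot 17 = 2414$)
$\frac{1}{V + p{\left(312,59 \right)}} = \frac{1}{2414 - 104} = \frac{1}{2310}$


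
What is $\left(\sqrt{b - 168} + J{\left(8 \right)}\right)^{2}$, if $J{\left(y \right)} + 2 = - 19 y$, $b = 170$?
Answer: $\left(154 - \sqrt{2}\right)^{2} \approx 23282.0$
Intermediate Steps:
$J{\left(y \right)} = -2 - 19 y$
$\left(\sqrt{b - 168} + J{\left(8 \right)}\right)^{2} = \left(\sqrt{170 - 168} - 154\right)^{2} = \left(\sqrt{2} - 154\right)^{2} = \left(-154 + \sqrt{2}\right)^{2}$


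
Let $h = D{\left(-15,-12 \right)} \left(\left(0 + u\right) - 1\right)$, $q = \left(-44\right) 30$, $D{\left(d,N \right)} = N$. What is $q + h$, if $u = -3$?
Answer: $-1272$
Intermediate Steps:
$q = -1320$
$h = 48$ ($h = - 12 \left(\left(0 - 3\right) - 1\right) = - 12 \left(-3 - 1\right) = \left(-12\right) \left(-4\right) = 48$)
$q + h = -1320 + 48 = -1272$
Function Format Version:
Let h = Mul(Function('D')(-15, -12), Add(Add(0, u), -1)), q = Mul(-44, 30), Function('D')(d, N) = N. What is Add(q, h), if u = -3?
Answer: -1272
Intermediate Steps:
q = -1320
h = 48 (h = Mul(-12, Add(Add(0, -3), -1)) = Mul(-12, Add(-3, -1)) = Mul(-12, -4) = 48)
Add(q, h) = Add(-1320, 48) = -1272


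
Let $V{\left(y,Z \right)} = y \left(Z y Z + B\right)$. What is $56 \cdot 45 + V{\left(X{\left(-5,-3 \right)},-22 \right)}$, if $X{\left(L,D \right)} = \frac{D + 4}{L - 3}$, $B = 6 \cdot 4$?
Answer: $\frac{40393}{16} \approx 2524.6$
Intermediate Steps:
$B = 24$
$X{\left(L,D \right)} = \frac{4 + D}{-3 + L}$
$V{\left(y,Z \right)} = y \left(24 + y Z^{2}\right)$ ($V{\left(y,Z \right)} = y \left(Z y Z + 24\right) = y \left(y Z^{2} + 24\right) = y \left(24 + y Z^{2}\right)$)
$56 \cdot 45 + V{\left(X{\left(-5,-3 \right)},-22 \right)} = 56 \cdot 45 + \frac{4 - 3}{-3 - 5} \left(24 + \frac{4 - 3}{-3 - 5} \left(-22\right)^{2}\right) = 2520 + \frac{1}{-8} \cdot 1 \left(24 + \frac{1}{-8} \cdot 1 \cdot 484\right) = 2520 + \left(- \frac{1}{8}\right) 1 \left(24 + \left(- \frac{1}{8}\right) 1 \cdot 484\right) = 2520 - \frac{24 - \frac{121}{2}}{8} = 2520 - - \frac{73}{16} = 2520 + \frac{73}{16} = \frac{40393}{16}$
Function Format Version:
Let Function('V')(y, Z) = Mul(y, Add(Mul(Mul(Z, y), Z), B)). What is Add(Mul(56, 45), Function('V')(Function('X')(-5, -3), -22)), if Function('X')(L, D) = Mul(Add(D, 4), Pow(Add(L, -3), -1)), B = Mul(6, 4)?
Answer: Rational(40393, 16) ≈ 2524.6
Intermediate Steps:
B = 24
Function('X')(L, D) = Mul(Pow(Add(-3, L), -1), Add(4, D)) (Function('X')(L, D) = Mul(Add(4, D), Pow(Add(-3, L), -1)) = Mul(Pow(Add(-3, L), -1), Add(4, D)))
Function('V')(y, Z) = Mul(y, Add(24, Mul(y, Pow(Z, 2)))) (Function('V')(y, Z) = Mul(y, Add(Mul(Mul(Z, y), Z), 24)) = Mul(y, Add(Mul(y, Pow(Z, 2)), 24)) = Mul(y, Add(24, Mul(y, Pow(Z, 2)))))
Add(Mul(56, 45), Function('V')(Function('X')(-5, -3), -22)) = Add(Mul(56, 45), Mul(Mul(Pow(Add(-3, -5), -1), Add(4, -3)), Add(24, Mul(Mul(Pow(Add(-3, -5), -1), Add(4, -3)), Pow(-22, 2))))) = Add(2520, Mul(Mul(Pow(-8, -1), 1), Add(24, Mul(Mul(Pow(-8, -1), 1), 484)))) = Add(2520, Mul(Mul(Rational(-1, 8), 1), Add(24, Mul(Mul(Rational(-1, 8), 1), 484)))) = Add(2520, Mul(Rational(-1, 8), Add(24, Mul(Rational(-1, 8), 484)))) = Add(2520, Mul(Rational(-1, 8), Add(24, Rational(-121, 2)))) = Add(2520, Mul(Rational(-1, 8), Rational(-73, 2))) = Add(2520, Rational(73, 16)) = Rational(40393, 16)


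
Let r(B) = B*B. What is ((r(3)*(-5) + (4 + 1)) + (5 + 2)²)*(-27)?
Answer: -243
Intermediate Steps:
r(B) = B²
((r(3)*(-5) + (4 + 1)) + (5 + 2)²)*(-27) = ((3²*(-5) + (4 + 1)) + (5 + 2)²)*(-27) = ((9*(-5) + 5) + 7²)*(-27) = ((-45 + 5) + 49)*(-27) = (-40 + 49)*(-27) = 9*(-27) = -243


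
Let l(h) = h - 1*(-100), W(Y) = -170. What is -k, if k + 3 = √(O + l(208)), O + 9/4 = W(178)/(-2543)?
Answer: 3 - 3*√878965063/5086 ≈ -14.488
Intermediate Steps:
l(h) = 100 + h (l(h) = h + 100 = 100 + h)
O = -22207/10172 (O = -9/4 - 170/(-2543) = -9/4 - 170*(-1/2543) = -9/4 + 170/2543 = -22207/10172 ≈ -2.1832)
k = -3 + 3*√878965063/5086 (k = -3 + √(-22207/10172 + (100 + 208)) = -3 + √(-22207/10172 + 308) = -3 + √(3110769/10172) = -3 + 3*√878965063/5086 ≈ 14.488)
-k = -(-3 + 3*√878965063/5086) = 3 - 3*√878965063/5086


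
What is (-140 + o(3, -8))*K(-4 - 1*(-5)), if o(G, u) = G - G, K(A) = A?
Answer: -140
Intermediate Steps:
o(G, u) = 0
(-140 + o(3, -8))*K(-4 - 1*(-5)) = (-140 + 0)*(-4 - 1*(-5)) = -140*(-4 + 5) = -140*1 = -140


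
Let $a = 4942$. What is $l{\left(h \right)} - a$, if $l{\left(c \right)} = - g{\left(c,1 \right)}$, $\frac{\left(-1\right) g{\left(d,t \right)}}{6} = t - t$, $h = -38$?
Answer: $-4942$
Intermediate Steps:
$g{\left(d,t \right)} = 0$ ($g{\left(d,t \right)} = - 6 \left(t - t\right) = \left(-6\right) 0 = 0$)
$l{\left(c \right)} = 0$ ($l{\left(c \right)} = \left(-1\right) 0 = 0$)
$l{\left(h \right)} - a = 0 - 4942 = -4942$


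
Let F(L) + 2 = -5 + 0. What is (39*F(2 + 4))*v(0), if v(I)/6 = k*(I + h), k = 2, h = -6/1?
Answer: 19656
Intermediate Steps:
h = -6 (h = -6*1 = -6)
v(I) = -72 + 12*I (v(I) = 6*(2*(I - 6)) = 6*(2*(-6 + I)) = 6*(-12 + 2*I) = -72 + 12*I)
F(L) = -7 (F(L) = -2 + (-5 + 0) = -2 - 5 = -7)
(39*F(2 + 4))*v(0) = (39*(-7))*(-72 + 12*0) = -273*(-72 + 0) = -273*(-72) = 19656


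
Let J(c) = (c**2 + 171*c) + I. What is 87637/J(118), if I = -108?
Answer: 87637/33994 ≈ 2.5780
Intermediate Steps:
J(c) = -108 + c**2 + 171*c (J(c) = (c**2 + 171*c) - 108 = -108 + c**2 + 171*c)
87637/J(118) = 87637/(-108 + 118**2 + 171*118) = 87637/(-108 + 13924 + 20178) = 87637/33994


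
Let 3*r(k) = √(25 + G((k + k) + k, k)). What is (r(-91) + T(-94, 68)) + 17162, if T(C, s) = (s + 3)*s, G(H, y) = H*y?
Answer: 21990 + 2*√6217/3 ≈ 22043.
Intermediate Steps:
T(C, s) = s*(3 + s) (T(C, s) = (3 + s)*s = s*(3 + s))
r(k) = √(25 + 3*k²)/3 (r(k) = √(25 + ((k + k) + k)*k)/3 = √(25 + (2*k + k)*k)/3 = √(25 + (3*k)*k)/3 = √(25 + 3*k²)/3)
(r(-91) + T(-94, 68)) + 17162 = (√(25 + 3*(-91)²)/3 + 68*(3 + 68)) + 17162 = (√(25 + 3*8281)/3 + 68*71) + 17162 = (√(25 + 24843)/3 + 4828) + 17162 = (√24868/3 + 4828) + 17162 = ((2*√6217)/3 + 4828) + 17162 = (2*√6217/3 + 4828) + 17162 = (4828 + 2*√6217/3) + 17162 = 21990 + 2*√6217/3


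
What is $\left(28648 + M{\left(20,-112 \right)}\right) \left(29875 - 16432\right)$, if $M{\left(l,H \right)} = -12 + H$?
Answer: $383448132$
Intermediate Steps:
$\left(28648 + M{\left(20,-112 \right)}\right) \left(29875 - 16432\right) = \left(28648 - 124\right) \left(29875 - 16432\right) = \left(28648 - 124\right) 13443 = 28524 \cdot 13443 = 383448132$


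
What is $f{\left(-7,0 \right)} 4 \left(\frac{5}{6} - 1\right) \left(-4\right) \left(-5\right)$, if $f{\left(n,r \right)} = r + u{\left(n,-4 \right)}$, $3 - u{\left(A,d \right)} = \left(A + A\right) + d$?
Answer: $-280$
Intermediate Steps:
$u{\left(A,d \right)} = 3 - d - 2 A$ ($u{\left(A,d \right)} = 3 - \left(\left(A + A\right) + d\right) = 3 - \left(2 A + d\right) = 3 - \left(d + 2 A\right) = 3 - d - 2 A$)
$f{\left(n,r \right)} = 7 + r - 2 n$ ($f{\left(n,r \right)} = r - \left(-7 + 2 n\right) = 7 + r - 2 n$)
$f{\left(-7,0 \right)} 4 \left(\frac{5}{6} - 1\right) \left(-4\right) \left(-5\right) = \left(7 + 0 - -14\right) 4 \left(\frac{5}{6} - 1\right) \left(-4\right) \left(-5\right) = \left(7 + 0 + 14\right) 4 \left(5 \cdot \frac{1}{6} - 1\right) \left(-4\right) \left(-5\right) = 21 \cdot 4 \left(\frac{5}{6} - 1\right) \left(-4\right) \left(-5\right) = 21 \cdot 4 \left(\left(- \frac{1}{6}\right) \left(-4\right)\right) \left(-5\right) = 21 \cdot 4 \cdot \frac{2}{3} \left(-5\right) = 21 \cdot \frac{8}{3} \left(-5\right) = 21 \left(- \frac{40}{3}\right) = -280$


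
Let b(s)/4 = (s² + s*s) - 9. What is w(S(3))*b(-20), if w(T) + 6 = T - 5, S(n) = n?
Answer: -25312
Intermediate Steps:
w(T) = -11 + T (w(T) = -6 + (T - 5) = -6 + (-5 + T) = -11 + T)
b(s) = -36 + 8*s² (b(s) = 4*((s² + s*s) - 9) = 4*((s² + s²) - 9) = 4*(2*s² - 9) = 4*(-9 + 2*s²) = -36 + 8*s²)
w(S(3))*b(-20) = (-11 + 3)*(-36 + 8*(-20)²) = -8*(-36 + 8*400) = -8*(-36 + 3200) = -8*3164 = -25312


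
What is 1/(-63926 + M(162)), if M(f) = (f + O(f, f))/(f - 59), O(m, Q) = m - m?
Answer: -103/6584216 ≈ -1.5643e-5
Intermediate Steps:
O(m, Q) = 0
M(f) = f/(-59 + f) (M(f) = (f + 0)/(f - 59) = f/(-59 + f))
1/(-63926 + M(162)) = 1/(-63926 + 162/(-59 + 162)) = 1/(-63926 + 162/103) = 1/(-6584216/103) = -103/6584216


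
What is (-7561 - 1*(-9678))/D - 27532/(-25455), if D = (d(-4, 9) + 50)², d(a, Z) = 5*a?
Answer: 5244469/1527300 ≈ 3.4338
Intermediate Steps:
D = 900 (D = (5*(-4) + 50)² = (-20 + 50)² = 30² = 900)
(-7561 - 1*(-9678))/D - 27532/(-25455) = (-7561 - 1*(-9678))/900 - 27532/(-25455) = (-7561 + 9678)*(1/900) - 27532*(-1/25455) = 2117*(1/900) + 27532/25455 = 2117/900 + 27532/25455 = 5244469/1527300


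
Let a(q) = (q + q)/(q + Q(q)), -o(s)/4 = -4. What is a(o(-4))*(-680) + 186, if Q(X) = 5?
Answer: -17854/21 ≈ -850.19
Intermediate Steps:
o(s) = 16 (o(s) = -4*(-4) = 16)
a(q) = 2*q/(5 + q) (a(q) = (q + q)/(q + 5) = (2*q)/(5 + q) = 2*q/(5 + q))
a(o(-4))*(-680) + 186 = (2*16/(5 + 16))*(-680) + 186 = (2*16/21)*(-680) + 186 = (2*16*(1/21))*(-680) + 186 = (32/21)*(-680) + 186 = -21760/21 + 186 = -17854/21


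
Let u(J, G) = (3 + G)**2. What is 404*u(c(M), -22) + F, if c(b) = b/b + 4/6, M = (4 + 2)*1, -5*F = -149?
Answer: 729369/5 ≈ 1.4587e+5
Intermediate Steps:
F = 149/5 (F = -1/5*(-149) = 149/5 ≈ 29.800)
M = 6 (M = 6*1 = 6)
c(b) = 5/3 (c(b) = 1 + 4*(1/6) = 1 + 2/3 = 5/3)
404*u(c(M), -22) + F = 404*(3 - 22)**2 + 149/5 = 404*(-19)**2 + 149/5 = 404*361 + 149/5 = 145844 + 149/5 = 729369/5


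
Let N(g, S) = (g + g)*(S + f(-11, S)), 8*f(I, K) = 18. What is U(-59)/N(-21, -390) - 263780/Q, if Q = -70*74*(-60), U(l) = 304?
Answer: -20006219/24102540 ≈ -0.83005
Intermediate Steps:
f(I, K) = 9/4 (f(I, K) = (1/8)*18 = 9/4)
Q = 310800 (Q = -5180*(-60) = 310800)
N(g, S) = 2*g*(9/4 + S) (N(g, S) = (g + g)*(S + 9/4) = (2*g)*(9/4 + S) = 2*g*(9/4 + S))
U(-59)/N(-21, -390) - 263780/Q = 304/(((1/2)*(-21)*(9 + 4*(-390)))) - 263780/310800 = 304/(((1/2)*(-21)*(9 - 1560))) - 263780*1/310800 = 304/(((1/2)*(-21)*(-1551))) - 13189/15540 = 304/(32571/2) - 13189/15540 = 304*(2/32571) - 13189/15540 = 608/32571 - 13189/15540 = -20006219/24102540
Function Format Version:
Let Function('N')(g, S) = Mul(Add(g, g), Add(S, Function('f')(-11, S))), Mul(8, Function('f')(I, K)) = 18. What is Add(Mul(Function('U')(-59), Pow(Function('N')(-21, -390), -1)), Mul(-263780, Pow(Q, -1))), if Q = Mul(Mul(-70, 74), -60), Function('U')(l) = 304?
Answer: Rational(-20006219, 24102540) ≈ -0.83005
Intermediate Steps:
Function('f')(I, K) = Rational(9, 4) (Function('f')(I, K) = Mul(Rational(1, 8), 18) = Rational(9, 4))
Q = 310800 (Q = Mul(-5180, -60) = 310800)
Function('N')(g, S) = Mul(2, g, Add(Rational(9, 4), S)) (Function('N')(g, S) = Mul(Add(g, g), Add(S, Rational(9, 4))) = Mul(Mul(2, g), Add(Rational(9, 4), S)) = Mul(2, g, Add(Rational(9, 4), S)))
Add(Mul(Function('U')(-59), Pow(Function('N')(-21, -390), -1)), Mul(-263780, Pow(Q, -1))) = Add(Mul(304, Pow(Mul(Rational(1, 2), -21, Add(9, Mul(4, -390))), -1)), Mul(-263780, Pow(310800, -1))) = Add(Mul(304, Pow(Mul(Rational(1, 2), -21, Add(9, -1560)), -1)), Mul(-263780, Rational(1, 310800))) = Add(Mul(304, Pow(Mul(Rational(1, 2), -21, -1551), -1)), Rational(-13189, 15540)) = Add(Mul(304, Pow(Rational(32571, 2), -1)), Rational(-13189, 15540)) = Add(Mul(304, Rational(2, 32571)), Rational(-13189, 15540)) = Add(Rational(608, 32571), Rational(-13189, 15540)) = Rational(-20006219, 24102540)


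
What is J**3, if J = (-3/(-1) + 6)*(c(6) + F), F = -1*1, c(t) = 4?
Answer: 19683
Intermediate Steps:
F = -1
J = 27 (J = (-3/(-1) + 6)*(4 - 1) = (-3*(-1) + 6)*3 = (3 + 6)*3 = 9*3 = 27)
J**3 = 27**3 = 19683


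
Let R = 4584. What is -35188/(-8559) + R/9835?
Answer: 385308436/84177765 ≈ 4.5773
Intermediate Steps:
-35188/(-8559) + R/9835 = -35188/(-8559) + 4584/9835 = -35188*(-1/8559) + 4584*(1/9835) = 35188/8559 + 4584/9835 = 385308436/84177765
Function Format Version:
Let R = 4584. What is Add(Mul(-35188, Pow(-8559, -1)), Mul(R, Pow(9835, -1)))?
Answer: Rational(385308436, 84177765) ≈ 4.5773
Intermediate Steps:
Add(Mul(-35188, Pow(-8559, -1)), Mul(R, Pow(9835, -1))) = Add(Mul(-35188, Pow(-8559, -1)), Mul(4584, Pow(9835, -1))) = Add(Mul(-35188, Rational(-1, 8559)), Mul(4584, Rational(1, 9835))) = Add(Rational(35188, 8559), Rational(4584, 9835)) = Rational(385308436, 84177765)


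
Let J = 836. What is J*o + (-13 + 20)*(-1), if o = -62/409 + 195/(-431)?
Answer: -90248725/176279 ≈ -511.97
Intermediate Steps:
o = -106477/176279 (o = -62*1/409 + 195*(-1/431) = -62/409 - 195/431 = -106477/176279 ≈ -0.60403)
J*o + (-13 + 20)*(-1) = 836*(-106477/176279) + (-13 + 20)*(-1) = -89014772/176279 + 7*(-1) = -89014772/176279 - 7 = -90248725/176279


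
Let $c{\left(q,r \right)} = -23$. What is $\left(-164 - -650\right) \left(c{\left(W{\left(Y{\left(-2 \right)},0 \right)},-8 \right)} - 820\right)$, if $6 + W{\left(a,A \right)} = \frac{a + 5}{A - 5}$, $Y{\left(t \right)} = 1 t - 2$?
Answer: $-409698$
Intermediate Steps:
$Y{\left(t \right)} = -2 + t$ ($Y{\left(t \right)} = t - 2 = -2 + t$)
$W{\left(a,A \right)} = -6 + \frac{5 + a}{-5 + A}$ ($W{\left(a,A \right)} = -6 + \frac{a + 5}{A - 5} = -6 + \frac{5 + a}{-5 + A}$)
$\left(-164 - -650\right) \left(c{\left(W{\left(Y{\left(-2 \right)},0 \right)},-8 \right)} - 820\right) = \left(-164 - -650\right) \left(-23 - 820\right) = \left(-164 + 650\right) \left(-843\right) = 486 \left(-843\right) = -409698$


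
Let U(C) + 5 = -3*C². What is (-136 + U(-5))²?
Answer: 46656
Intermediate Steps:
U(C) = -5 - 3*C²
(-136 + U(-5))² = (-136 + (-5 - 3*(-5)²))² = (-136 + (-5 - 3*25))² = (-136 + (-5 - 75))² = (-136 - 80)² = (-216)² = 46656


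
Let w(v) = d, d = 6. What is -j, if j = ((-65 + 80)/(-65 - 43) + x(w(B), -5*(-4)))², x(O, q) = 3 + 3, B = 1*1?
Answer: -44521/1296 ≈ -34.353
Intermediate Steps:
B = 1
w(v) = 6
x(O, q) = 6
j = 44521/1296 (j = ((-65 + 80)/(-65 - 43) + 6)² = (15/(-108) + 6)² = (15*(-1/108) + 6)² = (-5/36 + 6)² = (211/36)² = 44521/1296 ≈ 34.353)
-j = -1*44521/1296 = -44521/1296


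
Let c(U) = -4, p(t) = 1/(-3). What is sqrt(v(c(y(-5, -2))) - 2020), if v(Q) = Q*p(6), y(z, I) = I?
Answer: 2*I*sqrt(4542)/3 ≈ 44.93*I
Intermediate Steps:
p(t) = -1/3 (p(t) = 1*(-1/3) = -1/3)
v(Q) = -Q/3 (v(Q) = Q*(-1/3) = -Q/3)
sqrt(v(c(y(-5, -2))) - 2020) = sqrt(-1/3*(-4) - 2020) = sqrt(4/3 - 2020) = sqrt(-6056/3) = 2*I*sqrt(4542)/3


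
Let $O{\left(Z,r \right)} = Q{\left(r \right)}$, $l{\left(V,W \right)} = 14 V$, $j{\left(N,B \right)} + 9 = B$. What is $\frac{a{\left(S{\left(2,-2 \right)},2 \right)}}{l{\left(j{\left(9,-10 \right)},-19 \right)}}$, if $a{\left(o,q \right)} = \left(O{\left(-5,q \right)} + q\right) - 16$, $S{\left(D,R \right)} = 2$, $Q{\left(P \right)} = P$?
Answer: $\frac{6}{133} \approx 0.045113$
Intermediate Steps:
$j{\left(N,B \right)} = -9 + B$
$O{\left(Z,r \right)} = r$
$a{\left(o,q \right)} = -16 + 2 q$ ($a{\left(o,q \right)} = \left(q + q\right) - 16 = 2 q - 16 = -16 + 2 q$)
$\frac{a{\left(S{\left(2,-2 \right)},2 \right)}}{l{\left(j{\left(9,-10 \right)},-19 \right)}} = \frac{-16 + 2 \cdot 2}{14 \left(-9 - 10\right)} = \frac{-16 + 4}{14 \left(-19\right)} = - \frac{12}{-266} = \left(-12\right) \left(- \frac{1}{266}\right) = \frac{6}{133}$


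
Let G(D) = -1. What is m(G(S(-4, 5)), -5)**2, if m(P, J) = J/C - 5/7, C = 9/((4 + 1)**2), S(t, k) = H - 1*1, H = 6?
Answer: 846400/3969 ≈ 213.25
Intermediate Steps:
S(t, k) = 5 (S(t, k) = 6 - 1*1 = 6 - 1 = 5)
C = 9/25 (C = 9/(5**2) = 9/25 ≈ 0.36000)
m(P, J) = -5/7 + 25*J/9 (m(P, J) = J/(9/25) - 5/7 = J*(25/9) - 5*1/7 = 25*J/9 - 5/7 = -5/7 + 25*J/9)
m(G(S(-4, 5)), -5)**2 = (-5/7 + (25/9)*(-5))**2 = (-5/7 - 125/9)**2 = (-920/63)**2 = 846400/3969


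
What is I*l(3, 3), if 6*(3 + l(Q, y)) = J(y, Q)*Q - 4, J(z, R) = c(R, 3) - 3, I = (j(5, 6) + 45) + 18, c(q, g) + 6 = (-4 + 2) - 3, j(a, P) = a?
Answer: -2176/3 ≈ -725.33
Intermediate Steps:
c(q, g) = -11 (c(q, g) = -6 + ((-4 + 2) - 3) = -6 + (-2 - 3) = -6 - 5 = -11)
I = 68 (I = (5 + 45) + 18 = 50 + 18 = 68)
J(z, R) = -14 (J(z, R) = -11 - 3 = -14)
l(Q, y) = -11/3 - 7*Q/3 (l(Q, y) = -3 + (-14*Q - 4)/6 = -3 + (-4 - 14*Q)/6 = -3 + (-2/3 - 7*Q/3) = -11/3 - 7*Q/3)
I*l(3, 3) = 68*(-11/3 - 7/3*3) = 68*(-11/3 - 7) = 68*(-32/3) = -2176/3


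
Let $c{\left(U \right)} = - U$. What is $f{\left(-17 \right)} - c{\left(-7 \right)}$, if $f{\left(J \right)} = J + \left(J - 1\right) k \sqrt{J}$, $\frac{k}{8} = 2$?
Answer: $-24 - 288 i \sqrt{17} \approx -24.0 - 1187.5 i$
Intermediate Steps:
$k = 16$ ($k = 8 \cdot 2 = 16$)
$f{\left(J \right)} = J + \sqrt{J} \left(-16 + 16 J\right)$ ($f{\left(J \right)} = J + \left(J - 1\right) 16 \sqrt{J} = J + \left(-1 + J\right) 16 \sqrt{J} = J + \left(-16 + 16 J\right) \sqrt{J} = J + \sqrt{J} \left(-16 + 16 J\right)$)
$f{\left(-17 \right)} - c{\left(-7 \right)} = \left(-17 - 16 \sqrt{-17} + 16 \left(-17\right)^{\frac{3}{2}}\right) - \left(-1\right) \left(-7\right) = \left(-17 - 16 i \sqrt{17} + 16 \left(- 17 i \sqrt{17}\right)\right) - 7 = \left(-17 - 16 i \sqrt{17} - 272 i \sqrt{17}\right) - 7 = \left(-17 - 288 i \sqrt{17}\right) - 7 = -24 - 288 i \sqrt{17}$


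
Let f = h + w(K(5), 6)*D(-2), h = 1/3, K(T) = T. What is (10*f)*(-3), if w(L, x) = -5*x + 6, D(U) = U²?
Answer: 2870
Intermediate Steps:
w(L, x) = 6 - 5*x
h = ⅓ ≈ 0.33333
f = -287/3 (f = ⅓ + (6 - 5*6)*(-2)² = ⅓ + (6 - 30)*4 = ⅓ - 24*4 = ⅓ - 96 = -287/3 ≈ -95.667)
(10*f)*(-3) = (10*(-287/3))*(-3) = -2870/3*(-3) = 2870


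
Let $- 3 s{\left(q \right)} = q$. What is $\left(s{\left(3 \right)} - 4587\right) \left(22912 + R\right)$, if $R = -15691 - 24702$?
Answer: $80202828$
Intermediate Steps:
$R = -40393$
$s{\left(q \right)} = - \frac{q}{3}$
$\left(s{\left(3 \right)} - 4587\right) \left(22912 + R\right) = \left(\left(- \frac{1}{3}\right) 3 - 4587\right) \left(22912 - 40393\right) = \left(-1 - 4587\right) \left(-17481\right) = \left(-4588\right) \left(-17481\right) = 80202828$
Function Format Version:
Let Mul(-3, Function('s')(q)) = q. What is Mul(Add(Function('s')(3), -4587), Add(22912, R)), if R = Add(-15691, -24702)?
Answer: 80202828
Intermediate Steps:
R = -40393
Function('s')(q) = Mul(Rational(-1, 3), q)
Mul(Add(Function('s')(3), -4587), Add(22912, R)) = Mul(Add(Mul(Rational(-1, 3), 3), -4587), Add(22912, -40393)) = Mul(Add(-1, -4587), -17481) = Mul(-4588, -17481) = 80202828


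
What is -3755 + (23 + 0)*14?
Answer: -3433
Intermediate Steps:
-3755 + (23 + 0)*14 = -3755 + 23*14 = -3755 + 322 = -3433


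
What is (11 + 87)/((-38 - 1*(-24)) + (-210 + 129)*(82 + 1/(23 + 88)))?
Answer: -3626/246299 ≈ -0.014722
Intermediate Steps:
(11 + 87)/((-38 - 1*(-24)) + (-210 + 129)*(82 + 1/(23 + 88))) = 98/((-38 + 24) - 81*(82 + 1/111)) = 98/(-14 - 81*(82 + 1/111)) = 98/(-14 - 81*9103/111) = 98/(-14 - 245781/37) = 98/(-246299/37) = 98*(-37/246299) = -3626/246299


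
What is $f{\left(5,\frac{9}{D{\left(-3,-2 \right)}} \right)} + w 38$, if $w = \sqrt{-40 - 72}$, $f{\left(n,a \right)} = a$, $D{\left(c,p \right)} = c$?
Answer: $-3 + 152 i \sqrt{7} \approx -3.0 + 402.15 i$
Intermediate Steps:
$w = 4 i \sqrt{7}$ ($w = \sqrt{-112} = 4 i \sqrt{7} \approx 10.583 i$)
$f{\left(5,\frac{9}{D{\left(-3,-2 \right)}} \right)} + w 38 = \frac{9}{-3} + 4 i \sqrt{7} \cdot 38 = 9 \left(- \frac{1}{3}\right) + 152 i \sqrt{7} = -3 + 152 i \sqrt{7}$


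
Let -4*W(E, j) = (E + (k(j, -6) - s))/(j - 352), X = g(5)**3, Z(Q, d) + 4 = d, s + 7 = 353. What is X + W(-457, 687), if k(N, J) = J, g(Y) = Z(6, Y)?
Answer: 2149/1340 ≈ 1.6037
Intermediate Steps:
s = 346 (s = -7 + 353 = 346)
Z(Q, d) = -4 + d
g(Y) = -4 + Y
X = 1 (X = (-4 + 5)**3 = 1**3 = 1)
W(E, j) = -(-352 + E)/(4*(-352 + j)) (W(E, j) = -(E + (-6 - 1*346))/(4*(j - 352)) = -(E + (-6 - 346))/(4*(-352 + j)) = -(E - 352)/(4*(-352 + j)) = -(-352 + E)/(4*(-352 + j)))
X + W(-457, 687) = 1 + (352 - 1*(-457))/(4*(-352 + 687)) = 1 + (1/4)*(352 + 457)/335 = 1 + (1/4)*(1/335)*809 = 1 + 809/1340 = 2149/1340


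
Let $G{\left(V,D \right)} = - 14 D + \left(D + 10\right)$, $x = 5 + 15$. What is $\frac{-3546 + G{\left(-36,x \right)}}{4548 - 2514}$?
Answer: $- \frac{1898}{1017} \approx -1.8663$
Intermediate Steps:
$x = 20$
$G{\left(V,D \right)} = 10 - 13 D$ ($G{\left(V,D \right)} = - 14 D + \left(10 + D\right) = 10 - 13 D$)
$\frac{-3546 + G{\left(-36,x \right)}}{4548 - 2514} = \frac{-3546 + \left(10 - 260\right)}{4548 - 2514} = \frac{-3546 - 250}{4548 - 2514} = - \frac{3796}{4548 - 2514} = - \frac{3796}{2034} = \left(-3796\right) \frac{1}{2034} = - \frac{1898}{1017}$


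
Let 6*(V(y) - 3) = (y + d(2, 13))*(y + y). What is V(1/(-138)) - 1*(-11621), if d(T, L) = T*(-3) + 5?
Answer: 664102507/57132 ≈ 11624.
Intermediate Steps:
d(T, L) = 5 - 3*T (d(T, L) = -3*T + 5 = 5 - 3*T)
V(y) = 3 + y*(-1 + y)/3 (V(y) = 3 + ((y + (5 - 3*2))*(y + y))/6 = 3 + ((y + (5 - 6))*(2*y))/6 = 3 + ((y - 1)*(2*y))/6 = 3 + ((-1 + y)*(2*y))/6 = 3 + (2*y*(-1 + y))/6 = 3 + y*(-1 + y)/3)
V(1/(-138)) - 1*(-11621) = (3 - ⅓/(-138) + (1/(-138))²/3) - 1*(-11621) = (3 - ⅓*(-1/138) + (-1/138)²/3) + 11621 = (3 + 1/414 + (⅓)*(1/19044)) + 11621 = (3 + 1/414 + 1/57132) + 11621 = 171535/57132 + 11621 = 664102507/57132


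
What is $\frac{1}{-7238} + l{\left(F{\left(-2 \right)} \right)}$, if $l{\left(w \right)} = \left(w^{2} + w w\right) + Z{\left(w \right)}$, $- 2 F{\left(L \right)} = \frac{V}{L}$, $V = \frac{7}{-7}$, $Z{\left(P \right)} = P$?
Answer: $- \frac{3623}{28952} \approx -0.12514$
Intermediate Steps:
$V = -1$ ($V = 7 \left(- \frac{1}{7}\right) = -1$)
$F{\left(L \right)} = \frac{1}{2 L}$ ($F{\left(L \right)} = - \frac{\left(-1\right) \frac{1}{L}}{2} = \frac{1}{2 L}$)
$l{\left(w \right)} = w + 2 w^{2}$ ($l{\left(w \right)} = \left(w^{2} + w w\right) + w = \left(w^{2} + w^{2}\right) + w = 2 w^{2} + w = w + 2 w^{2}$)
$\frac{1}{-7238} + l{\left(F{\left(-2 \right)} \right)} = \frac{1}{-7238} + \frac{1}{2 \left(-2\right)} \left(1 + 2 \frac{1}{2 \left(-2\right)}\right) = - \frac{1}{7238} + \frac{1}{2} \left(- \frac{1}{2}\right) \left(1 + 2 \cdot \frac{1}{2} \left(- \frac{1}{2}\right)\right) = - \frac{1}{7238} - \frac{1 + 2 \left(- \frac{1}{4}\right)}{4} = - \frac{1}{7238} - \frac{1 - \frac{1}{2}}{4} = - \frac{1}{7238} - \frac{1}{8} = - \frac{3623}{28952}$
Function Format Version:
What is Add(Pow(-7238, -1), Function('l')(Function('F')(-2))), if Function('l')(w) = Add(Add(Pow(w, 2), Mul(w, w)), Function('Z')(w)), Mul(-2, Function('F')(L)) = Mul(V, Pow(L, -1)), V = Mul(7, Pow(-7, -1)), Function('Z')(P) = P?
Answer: Rational(-3623, 28952) ≈ -0.12514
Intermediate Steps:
V = -1 (V = Mul(7, Rational(-1, 7)) = -1)
Function('F')(L) = Mul(Rational(1, 2), Pow(L, -1)) (Function('F')(L) = Mul(Rational(-1, 2), Mul(-1, Pow(L, -1))) = Mul(Rational(1, 2), Pow(L, -1)))
Function('l')(w) = Add(w, Mul(2, Pow(w, 2))) (Function('l')(w) = Add(Add(Pow(w, 2), Mul(w, w)), w) = Add(Add(Pow(w, 2), Pow(w, 2)), w) = Add(Mul(2, Pow(w, 2)), w) = Add(w, Mul(2, Pow(w, 2))))
Add(Pow(-7238, -1), Function('l')(Function('F')(-2))) = Add(Pow(-7238, -1), Mul(Mul(Rational(1, 2), Pow(-2, -1)), Add(1, Mul(2, Mul(Rational(1, 2), Pow(-2, -1)))))) = Add(Rational(-1, 7238), Mul(Mul(Rational(1, 2), Rational(-1, 2)), Add(1, Mul(2, Mul(Rational(1, 2), Rational(-1, 2)))))) = Add(Rational(-1, 7238), Mul(Rational(-1, 4), Add(1, Mul(2, Rational(-1, 4))))) = Add(Rational(-1, 7238), Mul(Rational(-1, 4), Add(1, Rational(-1, 2)))) = Add(Rational(-1, 7238), Mul(Rational(-1, 4), Rational(1, 2))) = Add(Rational(-1, 7238), Rational(-1, 8)) = Rational(-3623, 28952)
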